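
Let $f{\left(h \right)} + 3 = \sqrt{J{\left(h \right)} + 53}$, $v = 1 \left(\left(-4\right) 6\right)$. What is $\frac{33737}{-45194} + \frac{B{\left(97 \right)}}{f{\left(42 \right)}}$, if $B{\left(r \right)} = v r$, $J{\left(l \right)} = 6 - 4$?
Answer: $- \frac{158593399}{1039462} - \frac{1164 \sqrt{55}}{23} \approx -527.9$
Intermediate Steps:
$J{\left(l \right)} = 2$
$v = -24$ ($v = 1 \left(-24\right) = -24$)
$f{\left(h \right)} = -3 + \sqrt{55}$ ($f{\left(h \right)} = -3 + \sqrt{2 + 53} = -3 + \sqrt{55}$)
$B{\left(r \right)} = - 24 r$
$\frac{33737}{-45194} + \frac{B{\left(97 \right)}}{f{\left(42 \right)}} = \frac{33737}{-45194} + \frac{\left(-24\right) 97}{-3 + \sqrt{55}} = 33737 \left(- \frac{1}{45194}\right) - \frac{2328}{-3 + \sqrt{55}} = - \frac{33737}{45194} - \frac{2328}{-3 + \sqrt{55}}$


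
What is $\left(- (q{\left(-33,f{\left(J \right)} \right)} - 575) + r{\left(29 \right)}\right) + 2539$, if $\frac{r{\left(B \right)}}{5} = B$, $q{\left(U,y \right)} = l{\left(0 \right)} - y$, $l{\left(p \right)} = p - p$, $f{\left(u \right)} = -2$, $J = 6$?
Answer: $3257$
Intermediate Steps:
$l{\left(p \right)} = 0$
$q{\left(U,y \right)} = - y$ ($q{\left(U,y \right)} = 0 - y = - y$)
$r{\left(B \right)} = 5 B$
$\left(- (q{\left(-33,f{\left(J \right)} \right)} - 575) + r{\left(29 \right)}\right) + 2539 = \left(- (\left(-1\right) \left(-2\right) - 575) + 5 \cdot 29\right) + 2539 = \left(- (2 - 575) + 145\right) + 2539 = \left(\left(-1\right) \left(-573\right) + 145\right) + 2539 = \left(573 + 145\right) + 2539 = 718 + 2539 = 3257$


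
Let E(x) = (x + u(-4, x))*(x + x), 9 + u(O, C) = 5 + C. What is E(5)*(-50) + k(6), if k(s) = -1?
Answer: -3001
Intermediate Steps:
u(O, C) = -4 + C (u(O, C) = -9 + (5 + C) = -4 + C)
E(x) = 2*x*(-4 + 2*x) (E(x) = (x + (-4 + x))*(x + x) = (-4 + 2*x)*(2*x) = 2*x*(-4 + 2*x))
E(5)*(-50) + k(6) = (4*5*(-2 + 5))*(-50) - 1 = (4*5*3)*(-50) - 1 = 60*(-50) - 1 = -3000 - 1 = -3001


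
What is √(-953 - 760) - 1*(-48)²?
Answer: -2304 + I*√1713 ≈ -2304.0 + 41.388*I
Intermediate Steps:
√(-953 - 760) - 1*(-48)² = √(-1713) - 1*2304 = I*√1713 - 2304 = -2304 + I*√1713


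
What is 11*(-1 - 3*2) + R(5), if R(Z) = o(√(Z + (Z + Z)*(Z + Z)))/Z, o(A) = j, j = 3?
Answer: -382/5 ≈ -76.400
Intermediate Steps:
o(A) = 3
R(Z) = 3/Z
11*(-1 - 3*2) + R(5) = 11*(-1 - 3*2) + 3/5 = 11*(-1 - 6) + 3*(⅕) = 11*(-7) + ⅗ = -77 + ⅗ = -382/5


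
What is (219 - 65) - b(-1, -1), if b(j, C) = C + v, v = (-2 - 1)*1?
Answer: 158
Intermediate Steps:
v = -3 (v = -3*1 = -3)
b(j, C) = -3 + C (b(j, C) = C - 3 = -3 + C)
(219 - 65) - b(-1, -1) = (219 - 65) - (-3 - 1) = 154 - 1*(-4) = 154 + 4 = 158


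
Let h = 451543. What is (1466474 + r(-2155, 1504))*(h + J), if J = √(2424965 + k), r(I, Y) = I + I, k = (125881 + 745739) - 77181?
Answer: 660229919052 + 2924328*√804851 ≈ 6.6285e+11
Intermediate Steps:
k = 794439 (k = 871620 - 77181 = 794439)
r(I, Y) = 2*I
J = 2*√804851 (J = √(2424965 + 794439) = √3219404 = 2*√804851 ≈ 1794.3)
(1466474 + r(-2155, 1504))*(h + J) = (1466474 + 2*(-2155))*(451543 + 2*√804851) = (1466474 - 4310)*(451543 + 2*√804851) = 1462164*(451543 + 2*√804851) = 660229919052 + 2924328*√804851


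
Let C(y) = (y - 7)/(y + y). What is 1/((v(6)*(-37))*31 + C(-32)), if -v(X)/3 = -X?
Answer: -64/1321305 ≈ -4.8437e-5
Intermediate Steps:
C(y) = (-7 + y)/(2*y) (C(y) = (-7 + y)/((2*y)) = (-7 + y)*(1/(2*y)) = (-7 + y)/(2*y))
v(X) = 3*X (v(X) = -(-3)*X = 3*X)
1/((v(6)*(-37))*31 + C(-32)) = 1/(((3*6)*(-37))*31 + (½)*(-7 - 32)/(-32)) = 1/((18*(-37))*31 + (½)*(-1/32)*(-39)) = 1/(-666*31 + 39/64) = 1/(-20646 + 39/64) = 1/(-1321305/64) = -64/1321305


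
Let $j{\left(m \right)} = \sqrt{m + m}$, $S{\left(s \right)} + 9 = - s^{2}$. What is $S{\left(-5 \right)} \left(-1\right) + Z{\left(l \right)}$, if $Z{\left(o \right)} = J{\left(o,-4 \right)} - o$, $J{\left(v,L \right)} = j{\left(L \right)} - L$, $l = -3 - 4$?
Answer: $45 + 2 i \sqrt{2} \approx 45.0 + 2.8284 i$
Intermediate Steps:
$S{\left(s \right)} = -9 - s^{2}$
$j{\left(m \right)} = \sqrt{2} \sqrt{m}$ ($j{\left(m \right)} = \sqrt{2 m} = \sqrt{2} \sqrt{m}$)
$l = -7$
$J{\left(v,L \right)} = - L + \sqrt{2} \sqrt{L}$ ($J{\left(v,L \right)} = \sqrt{2} \sqrt{L} - L = - L + \sqrt{2} \sqrt{L}$)
$Z{\left(o \right)} = 4 - o + 2 i \sqrt{2}$ ($Z{\left(o \right)} = \left(\left(-1\right) \left(-4\right) + \sqrt{2} \sqrt{-4}\right) - o = \left(4 + \sqrt{2} \cdot 2 i\right) - o = \left(4 + 2 i \sqrt{2}\right) - o = 4 - o + 2 i \sqrt{2}$)
$S{\left(-5 \right)} \left(-1\right) + Z{\left(l \right)} = \left(-9 - \left(-5\right)^{2}\right) \left(-1\right) + \left(4 - -7 + 2 i \sqrt{2}\right) = \left(-9 - 25\right) \left(-1\right) + \left(4 + 7 + 2 i \sqrt{2}\right) = \left(-9 - 25\right) \left(-1\right) + \left(11 + 2 i \sqrt{2}\right) = \left(-34\right) \left(-1\right) + \left(11 + 2 i \sqrt{2}\right) = 34 + \left(11 + 2 i \sqrt{2}\right) = 45 + 2 i \sqrt{2}$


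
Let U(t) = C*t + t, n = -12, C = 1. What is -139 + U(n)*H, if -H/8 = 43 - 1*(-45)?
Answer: 16757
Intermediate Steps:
H = -704 (H = -8*(43 - 1*(-45)) = -8*(43 + 45) = -8*88 = -704)
U(t) = 2*t (U(t) = 1*t + t = t + t = 2*t)
-139 + U(n)*H = -139 + (2*(-12))*(-704) = -139 - 24*(-704) = -139 + 16896 = 16757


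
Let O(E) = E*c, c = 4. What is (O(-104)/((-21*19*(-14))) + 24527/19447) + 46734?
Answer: 2538443680649/54315471 ≈ 46735.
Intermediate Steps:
O(E) = 4*E (O(E) = E*4 = 4*E)
(O(-104)/((-21*19*(-14))) + 24527/19447) + 46734 = ((4*(-104))/((-21*19*(-14))) + 24527/19447) + 46734 = (-416/((-399*(-14))) + 24527*(1/19447)) + 46734 = (-416/5586 + 24527/19447) + 46734 = (-416*1/5586 + 24527/19447) + 46734 = (-208/2793 + 24527/19447) + 46734 = 64458935/54315471 + 46734 = 2538443680649/54315471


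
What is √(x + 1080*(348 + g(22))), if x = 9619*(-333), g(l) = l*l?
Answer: 3*I*√256063 ≈ 1518.1*I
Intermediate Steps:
g(l) = l²
x = -3203127
√(x + 1080*(348 + g(22))) = √(-3203127 + 1080*(348 + 22²)) = √(-3203127 + 1080*(348 + 484)) = √(-3203127 + 1080*832) = √(-3203127 + 898560) = √(-2304567) = 3*I*√256063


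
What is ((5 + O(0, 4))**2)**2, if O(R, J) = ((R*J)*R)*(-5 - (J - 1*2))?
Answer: 625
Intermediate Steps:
O(R, J) = J*R**2*(-3 - J) (O(R, J) = ((J*R)*R)*(-5 - (J - 2)) = (J*R**2)*(-5 - (-2 + J)) = (J*R**2)*(-5 + (2 - J)) = (J*R**2)*(-3 - J) = J*R**2*(-3 - J))
((5 + O(0, 4))**2)**2 = ((5 - 1*4*0**2*(3 + 4))**2)**2 = ((5 - 1*4*0*7)**2)**2 = ((5 + 0)**2)**2 = (5**2)**2 = 25**2 = 625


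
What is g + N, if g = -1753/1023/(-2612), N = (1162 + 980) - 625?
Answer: 4053541045/2672076 ≈ 1517.0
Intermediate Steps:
N = 1517 (N = 2142 - 625 = 1517)
g = 1753/2672076 (g = -1753*1/1023*(-1/2612) = -1753/1023*(-1/2612) = 1753/2672076 ≈ 0.00065604)
g + N = 1753/2672076 + 1517 = 4053541045/2672076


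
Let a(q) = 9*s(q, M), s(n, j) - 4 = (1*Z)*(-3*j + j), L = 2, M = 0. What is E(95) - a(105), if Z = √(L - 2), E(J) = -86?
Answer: -122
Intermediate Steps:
Z = 0 (Z = √(2 - 2) = √0 = 0)
s(n, j) = 4 (s(n, j) = 4 + (1*0)*(-3*j + j) = 4 + 0*(-2*j) = 4 + 0 = 4)
a(q) = 36 (a(q) = 9*4 = 36)
E(95) - a(105) = -86 - 1*36 = -86 - 36 = -122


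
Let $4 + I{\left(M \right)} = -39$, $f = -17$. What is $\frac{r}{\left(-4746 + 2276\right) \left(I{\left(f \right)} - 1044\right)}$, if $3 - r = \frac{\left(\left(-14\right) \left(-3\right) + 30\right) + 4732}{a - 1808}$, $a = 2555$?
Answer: $- \frac{2563}{2005612830} \approx -1.2779 \cdot 10^{-6}$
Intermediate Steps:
$I{\left(M \right)} = -43$ ($I{\left(M \right)} = -4 - 39 = -43$)
$r = - \frac{2563}{747}$ ($r = 3 - \frac{\left(\left(-14\right) \left(-3\right) + 30\right) + 4732}{2555 - 1808} = 3 - \frac{\left(42 + 30\right) + 4732}{747} = 3 - \left(72 + 4732\right) \frac{1}{747} = 3 - 4804 \cdot \frac{1}{747} = 3 - \frac{4804}{747} = - \frac{2563}{747} \approx -3.4311$)
$\frac{r}{\left(-4746 + 2276\right) \left(I{\left(f \right)} - 1044\right)} = - \frac{2563}{747 \left(-4746 + 2276\right) \left(-43 - 1044\right)} = - \frac{2563}{747 \left(\left(-2470\right) \left(-1087\right)\right)} = - \frac{2563}{747 \cdot 2684890} = \left(- \frac{2563}{747}\right) \frac{1}{2684890} = - \frac{2563}{2005612830}$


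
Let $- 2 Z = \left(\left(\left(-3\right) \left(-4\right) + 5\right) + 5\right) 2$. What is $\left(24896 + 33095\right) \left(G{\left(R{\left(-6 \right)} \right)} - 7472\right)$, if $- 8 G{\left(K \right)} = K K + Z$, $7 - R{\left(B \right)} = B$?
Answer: $- \frac{3474994693}{8} \approx -4.3437 \cdot 10^{8}$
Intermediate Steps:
$R{\left(B \right)} = 7 - B$
$Z = -22$ ($Z = - \frac{\left(\left(\left(-3\right) \left(-4\right) + 5\right) + 5\right) 2}{2} = - \frac{\left(\left(12 + 5\right) + 5\right) 2}{2} = - \frac{\left(17 + 5\right) 2}{2} = - \frac{22 \cdot 2}{2} = \left(- \frac{1}{2}\right) 44 = -22$)
$G{\left(K \right)} = \frac{11}{4} - \frac{K^{2}}{8}$ ($G{\left(K \right)} = - \frac{K K - 22}{8} = - \frac{K^{2} - 22}{8} = - \frac{-22 + K^{2}}{8} = \frac{11}{4} - \frac{K^{2}}{8}$)
$\left(24896 + 33095\right) \left(G{\left(R{\left(-6 \right)} \right)} - 7472\right) = \left(24896 + 33095\right) \left(\left(\frac{11}{4} - \frac{\left(7 - -6\right)^{2}}{8}\right) - 7472\right) = 57991 \left(\left(\frac{11}{4} - \frac{\left(7 + 6\right)^{2}}{8}\right) - 7472\right) = 57991 \left(\left(\frac{11}{4} - \frac{13^{2}}{8}\right) - 7472\right) = 57991 \left(\left(\frac{11}{4} - \frac{169}{8}\right) - 7472\right) = 57991 \left(- \frac{147}{8} - 7472\right) = 57991 \left(- \frac{59923}{8}\right) = - \frac{3474994693}{8}$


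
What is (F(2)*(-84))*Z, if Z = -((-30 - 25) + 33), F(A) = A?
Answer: -3696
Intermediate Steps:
Z = 22 (Z = -(-55 + 33) = -1*(-22) = 22)
(F(2)*(-84))*Z = (2*(-84))*22 = -168*22 = -3696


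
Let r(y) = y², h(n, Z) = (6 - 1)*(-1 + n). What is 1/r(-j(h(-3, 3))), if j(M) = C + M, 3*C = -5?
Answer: 9/4225 ≈ 0.0021302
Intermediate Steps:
C = -5/3 (C = (⅓)*(-5) = -5/3 ≈ -1.6667)
h(n, Z) = -5 + 5*n (h(n, Z) = 5*(-1 + n) = -5 + 5*n)
j(M) = -5/3 + M
1/r(-j(h(-3, 3))) = 1/((-(-5/3 + (-5 + 5*(-3))))²) = 1/((-(-5/3 + (-5 - 15)))²) = 1/((-(-5/3 - 20))²) = 1/((-1*(-65/3))²) = 1/((65/3)²) = 1/(4225/9) = 9/4225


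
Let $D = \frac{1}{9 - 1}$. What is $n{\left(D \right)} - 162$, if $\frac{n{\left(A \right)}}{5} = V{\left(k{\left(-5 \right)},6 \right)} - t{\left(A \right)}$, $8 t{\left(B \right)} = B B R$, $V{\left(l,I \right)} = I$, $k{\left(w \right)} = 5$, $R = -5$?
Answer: $- \frac{67559}{512} \approx -131.95$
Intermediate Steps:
$D = \frac{1}{8} \approx 0.125$
$t{\left(B \right)} = - \frac{5 B^{2}}{8}$ ($t{\left(B \right)} = \frac{B B \left(-5\right)}{8} = \frac{B^{2} \left(-5\right)}{8} = \frac{\left(-5\right) B^{2}}{8} = - \frac{5 B^{2}}{8}$)
$n{\left(A \right)} = 30 + \frac{25 A^{2}}{8}$ ($n{\left(A \right)} = 5 \left(6 - - \frac{5 A^{2}}{8}\right) = 5 \left(6 + \frac{5 A^{2}}{8}\right) = 30 + \frac{25 A^{2}}{8}$)
$n{\left(D \right)} - 162 = \left(30 + \frac{25}{8 \cdot 64}\right) - 162 = \left(30 + \frac{25}{8} \cdot \frac{1}{64}\right) - 162 = \left(30 + \frac{25}{512}\right) - 162 = \frac{15385}{512} - 162 = - \frac{67559}{512}$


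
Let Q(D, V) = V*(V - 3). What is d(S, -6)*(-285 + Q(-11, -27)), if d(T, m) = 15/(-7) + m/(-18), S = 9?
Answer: -950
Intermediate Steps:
d(T, m) = -15/7 - m/18 (d(T, m) = 15*(-⅐) + m*(-1/18) = -15/7 - m/18)
Q(D, V) = V*(-3 + V)
d(S, -6)*(-285 + Q(-11, -27)) = (-15/7 - 1/18*(-6))*(-285 - 27*(-3 - 27)) = (-15/7 + ⅓)*(-285 - 27*(-30)) = -38*(-285 + 810)/21 = -38/21*525 = -950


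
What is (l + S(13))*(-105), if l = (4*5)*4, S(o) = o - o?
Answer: -8400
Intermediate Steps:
S(o) = 0
l = 80 (l = 20*4 = 80)
(l + S(13))*(-105) = (80 + 0)*(-105) = 80*(-105) = -8400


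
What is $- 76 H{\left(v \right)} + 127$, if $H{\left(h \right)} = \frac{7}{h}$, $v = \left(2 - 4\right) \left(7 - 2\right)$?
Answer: $\frac{901}{5} \approx 180.2$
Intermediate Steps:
$v = -10$ ($v = \left(2 - 4\right) 5 = \left(-2\right) 5 = -10$)
$- 76 H{\left(v \right)} + 127 = - 76 \frac{7}{-10} + 127 = - 76 \cdot 7 \left(- \frac{1}{10}\right) + 127 = \left(-76\right) \left(- \frac{7}{10}\right) + 127 = \frac{266}{5} + 127 = \frac{901}{5}$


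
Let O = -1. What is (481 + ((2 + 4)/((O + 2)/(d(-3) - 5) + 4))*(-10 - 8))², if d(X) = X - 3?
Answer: 380055025/1849 ≈ 2.0555e+5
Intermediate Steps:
d(X) = -3 + X
(481 + ((2 + 4)/((O + 2)/(d(-3) - 5) + 4))*(-10 - 8))² = (481 + ((2 + 4)/((-1 + 2)/((-3 - 3) - 5) + 4))*(-10 - 8))² = (481 + (6/(1/(-6 - 5) + 4))*(-18))² = (481 + (6/(1/(-11) + 4))*(-18))² = (481 + (6/(1*(-1/11) + 4))*(-18))² = (481 + (6/(-1/11 + 4))*(-18))² = (481 + (6/(43/11))*(-18))² = (481 + (6*(11/43))*(-18))² = (481 + (66/43)*(-18))² = (481 - 1188/43)² = (19495/43)² = 380055025/1849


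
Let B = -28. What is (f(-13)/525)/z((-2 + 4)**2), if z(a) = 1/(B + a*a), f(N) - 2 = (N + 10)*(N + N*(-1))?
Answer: -8/175 ≈ -0.045714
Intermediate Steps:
f(N) = 2 (f(N) = 2 + (N + 10)*(N + N*(-1)) = 2 + (10 + N)*(N - N) = 2 + (10 + N)*0 = 2 + 0 = 2)
z(a) = 1/(-28 + a**2) (z(a) = 1/(-28 + a*a) = 1/(-28 + a**2))
(f(-13)/525)/z((-2 + 4)**2) = (2/525)/(1/(-28 + ((-2 + 4)**2)**2)) = (2*(1/525))/(1/(-28 + (2**2)**2)) = 2/(525*(1/(-28 + 4**2))) = 2/(525*(1/(-28 + 16))) = 2/(525*(1/(-12))) = 2/(525*(-1/12)) = (2/525)*(-12) = -8/175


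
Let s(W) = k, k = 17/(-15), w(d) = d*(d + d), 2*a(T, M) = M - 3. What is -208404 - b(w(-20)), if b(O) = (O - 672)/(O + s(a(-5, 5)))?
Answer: -2497307052/11983 ≈ -2.0840e+5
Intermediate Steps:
a(T, M) = -3/2 + M/2 (a(T, M) = (M - 3)/2 = (-3 + M)/2 = -3/2 + M/2)
w(d) = 2*d² (w(d) = d*(2*d) = 2*d²)
k = -17/15 (k = 17*(-1/15) = -17/15 ≈ -1.1333)
s(W) = -17/15
b(O) = (-672 + O)/(-17/15 + O) (b(O) = (O - 672)/(O - 17/15) = (-672 + O)/(-17/15 + O))
-208404 - b(w(-20)) = -208404 - 15*(-672 + 2*(-20)²)/(-17 + 15*(2*(-20)²)) = -208404 - 15*(-672 + 2*400)/(-17 + 15*(2*400)) = -208404 - 15*(-672 + 800)/(-17 + 15*800) = -208404 - 15*128/(-17 + 12000) = -208404 - 15*128/11983 = -208404 - 1*1920/11983 = -208404 - 1920/11983 = -2497307052/11983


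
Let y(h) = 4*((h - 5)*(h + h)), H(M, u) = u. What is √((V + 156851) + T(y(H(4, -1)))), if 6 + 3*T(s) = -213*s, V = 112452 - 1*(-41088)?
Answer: 3*√34109 ≈ 554.06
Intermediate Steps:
V = 153540 (V = 112452 + 41088 = 153540)
y(h) = 8*h*(-5 + h) (y(h) = 4*((-5 + h)*(2*h)) = 4*(2*h*(-5 + h)) = 8*h*(-5 + h))
T(s) = -2 - 71*s (T(s) = -2 + (-213*s)/3 = -2 - 71*s)
√((V + 156851) + T(y(H(4, -1)))) = √((153540 + 156851) + (-2 - 568*(-1)*(-5 - 1))) = √(310391 + (-2 - 568*(-1)*(-6))) = √(310391 + (-2 - 71*48)) = √(310391 + (-2 - 3408)) = √(310391 - 3410) = √306981 = 3*√34109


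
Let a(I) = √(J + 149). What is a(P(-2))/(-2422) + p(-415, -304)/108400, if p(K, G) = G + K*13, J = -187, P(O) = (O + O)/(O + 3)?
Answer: -5699/108400 - I*√38/2422 ≈ -0.052574 - 0.0025452*I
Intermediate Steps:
P(O) = 2*O/(3 + O) (P(O) = (2*O)/(3 + O) = 2*O/(3 + O))
a(I) = I*√38 (a(I) = √(-187 + 149) = √(-38) = I*√38)
p(K, G) = G + 13*K
a(P(-2))/(-2422) + p(-415, -304)/108400 = (I*√38)/(-2422) + (-304 + 13*(-415))/108400 = (I*√38)*(-1/2422) + (-304 - 5395)*(1/108400) = -I*√38/2422 - 5699*1/108400 = -I*√38/2422 - 5699/108400 = -5699/108400 - I*√38/2422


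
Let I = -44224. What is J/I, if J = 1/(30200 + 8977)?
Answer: -1/1732563648 ≈ -5.7718e-10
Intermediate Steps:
J = 1/39177 ≈ 2.5525e-5
J/I = (1/39177)/(-44224) = (1/39177)*(-1/44224) = -1/1732563648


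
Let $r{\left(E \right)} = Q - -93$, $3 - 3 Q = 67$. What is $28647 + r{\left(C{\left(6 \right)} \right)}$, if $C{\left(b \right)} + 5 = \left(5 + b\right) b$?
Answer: $\frac{86156}{3} \approx 28719.0$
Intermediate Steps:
$Q = - \frac{64}{3}$ ($Q = 1 - \frac{67}{3} = - \frac{64}{3} \approx -21.333$)
$C{\left(b \right)} = -5 + b \left(5 + b\right)$ ($C{\left(b \right)} = -5 + \left(5 + b\right) b = -5 + b \left(5 + b\right)$)
$r{\left(E \right)} = \frac{215}{3}$ ($r{\left(E \right)} = - \frac{64}{3} - -93 = - \frac{64}{3} + 93 = \frac{215}{3}$)
$28647 + r{\left(C{\left(6 \right)} \right)} = 28647 + \frac{215}{3} = \frac{86156}{3}$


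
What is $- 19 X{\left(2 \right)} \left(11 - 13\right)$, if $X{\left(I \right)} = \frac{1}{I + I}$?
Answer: $\frac{19}{2} \approx 9.5$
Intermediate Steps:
$X{\left(I \right)} = \frac{1}{2 I}$
$- 19 X{\left(2 \right)} \left(11 - 13\right) = - 19 \frac{1}{2 \cdot 2} \left(11 - 13\right) = - 19 \cdot \frac{1}{2} \cdot \frac{1}{2} \left(-2\right) = - 19 \cdot \frac{1}{4} \left(-2\right) = \left(-19\right) \left(- \frac{1}{2}\right) = \frac{19}{2}$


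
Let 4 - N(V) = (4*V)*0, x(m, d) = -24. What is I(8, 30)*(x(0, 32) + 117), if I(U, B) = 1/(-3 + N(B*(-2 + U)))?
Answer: 93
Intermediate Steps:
N(V) = 4 (N(V) = 4 - 4*V*0 = 4 - 1*0 = 4 + 0 = 4)
I(U, B) = 1 (I(U, B) = 1/(-3 + 4) = 1/1 = 1)
I(8, 30)*(x(0, 32) + 117) = 1*(-24 + 117) = 1*93 = 93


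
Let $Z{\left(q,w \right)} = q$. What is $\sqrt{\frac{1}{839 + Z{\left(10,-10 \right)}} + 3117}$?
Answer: $\frac{\sqrt{2246737566}}{849} \approx 55.83$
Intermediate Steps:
$\sqrt{\frac{1}{839 + Z{\left(10,-10 \right)}} + 3117} = \sqrt{\frac{1}{839 + 10} + 3117} = \sqrt{\frac{1}{849} + 3117} = \sqrt{\frac{2646334}{849}} = \frac{\sqrt{2246737566}}{849}$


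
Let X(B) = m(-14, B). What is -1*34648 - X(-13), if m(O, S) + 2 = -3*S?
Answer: -34685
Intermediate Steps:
m(O, S) = -2 - 3*S
X(B) = -2 - 3*B
-1*34648 - X(-13) = -1*34648 - (-2 - 3*(-13)) = -34648 - (-2 + 39) = -34648 - 1*37 = -34648 - 37 = -34685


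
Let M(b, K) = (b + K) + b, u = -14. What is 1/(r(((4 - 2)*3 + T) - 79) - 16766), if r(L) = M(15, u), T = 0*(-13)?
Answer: -1/16750 ≈ -5.9702e-5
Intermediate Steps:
T = 0
M(b, K) = K + 2*b (M(b, K) = (K + b) + b = K + 2*b)
r(L) = 16 (r(L) = -14 + 2*15 = -14 + 30 = 16)
1/(r(((4 - 2)*3 + T) - 79) - 16766) = 1/(16 - 16766) = 1/(-16750) = -1/16750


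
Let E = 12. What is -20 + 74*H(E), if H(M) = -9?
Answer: -686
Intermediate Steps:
-20 + 74*H(E) = -20 + 74*(-9) = -20 - 666 = -686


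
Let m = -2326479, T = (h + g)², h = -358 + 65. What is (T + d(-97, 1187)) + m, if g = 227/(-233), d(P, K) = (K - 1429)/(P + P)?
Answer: -11796213523286/5266033 ≈ -2.2401e+6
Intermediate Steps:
d(P, K) = (-1429 + K)/(2*P) (d(P, K) = (-1429 + K)/((2*P)) = (-1429 + K)*(1/(2*P)) = (-1429 + K)/(2*P))
h = -293
g = -227/233 (g = 227*(-1/233) = -227/233 ≈ -0.97425)
T = 4691702016/54289 (T = (-293 - 227/233)² = (-68496/233)² = 4691702016/54289 ≈ 86421.)
(T + d(-97, 1187)) + m = (4691702016/54289 + (½)*(-1429 + 1187)/(-97)) - 2326479 = (4691702016/54289 + (½)*(-1/97)*(-242)) - 2326479 = (4691702016/54289 + 121/97) - 2326479 = 455101664521/5266033 - 2326479 = -11796213523286/5266033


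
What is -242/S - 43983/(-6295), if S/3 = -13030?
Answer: 172081886/24607155 ≈ 6.9932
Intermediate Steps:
S = -39090 (S = 3*(-13030) = -39090)
-242/S - 43983/(-6295) = -242/(-39090) - 43983/(-6295) = -242*(-1/39090) - 43983*(-1/6295) = 121/19545 + 43983/6295 = 172081886/24607155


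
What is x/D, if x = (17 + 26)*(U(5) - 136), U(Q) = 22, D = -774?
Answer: 19/3 ≈ 6.3333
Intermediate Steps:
x = -4902 (x = (17 + 26)*(22 - 136) = 43*(-114) = -4902)
x/D = -4902/(-774) = -4902*(-1/774) = 19/3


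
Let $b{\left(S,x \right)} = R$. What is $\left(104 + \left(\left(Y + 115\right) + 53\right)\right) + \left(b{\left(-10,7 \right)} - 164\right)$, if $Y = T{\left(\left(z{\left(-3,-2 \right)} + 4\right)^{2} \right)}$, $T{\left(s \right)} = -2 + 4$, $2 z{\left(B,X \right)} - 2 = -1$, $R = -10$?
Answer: $100$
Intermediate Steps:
$z{\left(B,X \right)} = \frac{1}{2}$ ($z{\left(B,X \right)} = 1 + \frac{1}{2} \left(-1\right) = 1 - \frac{1}{2} = \frac{1}{2}$)
$T{\left(s \right)} = 2$
$b{\left(S,x \right)} = -10$
$Y = 2$
$\left(104 + \left(\left(Y + 115\right) + 53\right)\right) + \left(b{\left(-10,7 \right)} - 164\right) = \left(104 + \left(\left(2 + 115\right) + 53\right)\right) - 174 = \left(104 + \left(117 + 53\right)\right) - 174 = \left(104 + 170\right) - 174 = 274 - 174 = 100$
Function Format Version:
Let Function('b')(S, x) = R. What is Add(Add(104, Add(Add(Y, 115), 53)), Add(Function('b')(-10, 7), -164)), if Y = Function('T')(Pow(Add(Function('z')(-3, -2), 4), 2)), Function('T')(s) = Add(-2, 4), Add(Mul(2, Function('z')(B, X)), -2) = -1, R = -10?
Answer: 100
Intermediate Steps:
Function('z')(B, X) = Rational(1, 2) (Function('z')(B, X) = Add(1, Mul(Rational(1, 2), -1)) = Add(1, Rational(-1, 2)) = Rational(1, 2))
Function('T')(s) = 2
Function('b')(S, x) = -10
Y = 2
Add(Add(104, Add(Add(Y, 115), 53)), Add(Function('b')(-10, 7), -164)) = Add(Add(104, Add(Add(2, 115), 53)), Add(-10, -164)) = Add(Add(104, Add(117, 53)), -174) = Add(Add(104, 170), -174) = Add(274, -174) = 100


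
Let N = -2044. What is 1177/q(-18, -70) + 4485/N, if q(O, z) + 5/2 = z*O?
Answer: -6468199/5140660 ≈ -1.2582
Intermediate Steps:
q(O, z) = -5/2 + O*z (q(O, z) = -5/2 + z*O = -5/2 + O*z)
1177/q(-18, -70) + 4485/N = 1177/(-5/2 - 18*(-70)) + 4485/(-2044) = 1177/(-5/2 + 1260) + 4485*(-1/2044) = 1177/(2515/2) - 4485/2044 = 1177*(2/2515) - 4485/2044 = 2354/2515 - 4485/2044 = -6468199/5140660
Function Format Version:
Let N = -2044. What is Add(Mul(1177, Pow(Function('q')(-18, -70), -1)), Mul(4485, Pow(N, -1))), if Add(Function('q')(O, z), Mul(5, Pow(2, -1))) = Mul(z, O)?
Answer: Rational(-6468199, 5140660) ≈ -1.2582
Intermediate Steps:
Function('q')(O, z) = Add(Rational(-5, 2), Mul(O, z)) (Function('q')(O, z) = Add(Rational(-5, 2), Mul(z, O)) = Add(Rational(-5, 2), Mul(O, z)))
Add(Mul(1177, Pow(Function('q')(-18, -70), -1)), Mul(4485, Pow(N, -1))) = Add(Mul(1177, Pow(Add(Rational(-5, 2), Mul(-18, -70)), -1)), Mul(4485, Pow(-2044, -1))) = Add(Mul(1177, Pow(Add(Rational(-5, 2), 1260), -1)), Mul(4485, Rational(-1, 2044))) = Add(Mul(1177, Pow(Rational(2515, 2), -1)), Rational(-4485, 2044)) = Add(Mul(1177, Rational(2, 2515)), Rational(-4485, 2044)) = Add(Rational(2354, 2515), Rational(-4485, 2044)) = Rational(-6468199, 5140660)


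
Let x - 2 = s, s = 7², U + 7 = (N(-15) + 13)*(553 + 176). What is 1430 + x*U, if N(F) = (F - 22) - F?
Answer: -333538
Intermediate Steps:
N(F) = -22 (N(F) = (-22 + F) - F = -22)
U = -6568 (U = -7 + (-22 + 13)*(553 + 176) = -7 - 9*729 = -7 - 6561 = -6568)
s = 49
x = 51 (x = 2 + 49 = 51)
1430 + x*U = 1430 + 51*(-6568) = 1430 - 334968 = -333538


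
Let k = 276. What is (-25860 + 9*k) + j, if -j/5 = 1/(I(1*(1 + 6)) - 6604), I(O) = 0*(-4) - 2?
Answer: -154421851/6606 ≈ -23376.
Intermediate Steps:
I(O) = -2 (I(O) = 0 - 2 = -2)
j = 5/6606 (j = -5/(-2 - 6604) = -5/(-6606) = -5*(-1/6606) = 5/6606 ≈ 0.00075689)
(-25860 + 9*k) + j = (-25860 + 9*276) + 5/6606 = (-25860 + 2484) + 5/6606 = -23376 + 5/6606 = -154421851/6606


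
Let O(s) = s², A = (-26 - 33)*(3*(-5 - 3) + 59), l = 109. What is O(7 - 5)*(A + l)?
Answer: -7824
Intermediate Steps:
A = -2065 (A = -59*(3*(-8) + 59) = -59*(-24 + 59) = -59*35 = -2065)
O(7 - 5)*(A + l) = (7 - 5)²*(-2065 + 109) = 2²*(-1956) = 4*(-1956) = -7824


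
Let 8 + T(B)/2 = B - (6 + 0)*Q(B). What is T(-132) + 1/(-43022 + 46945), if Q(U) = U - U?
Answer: -1098439/3923 ≈ -280.00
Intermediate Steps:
Q(U) = 0
T(B) = -16 + 2*B (T(B) = -16 + 2*(B - (6 + 0)*0) = -16 + 2*(B - 6*0) = -16 + 2*(B - 1*0) = -16 + 2*(B + 0) = -16 + 2*B)
T(-132) + 1/(-43022 + 46945) = (-16 + 2*(-132)) + 1/(-43022 + 46945) = (-16 - 264) + 1/3923 = -280 + 1/3923 = -1098439/3923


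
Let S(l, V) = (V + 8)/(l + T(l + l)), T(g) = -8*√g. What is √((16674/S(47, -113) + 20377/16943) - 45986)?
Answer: √(-383579437135985 + 9117192308240*√94)/84715 ≈ 202.81*I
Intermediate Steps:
S(l, V) = (8 + V)/(l - 8*√2*√l) (S(l, V) = (V + 8)/(l - 8*√(l + l)) = (8 + V)/(l - 8*√2*√l))
√((16674/S(47, -113) + 20377/16943) - 45986) = √((16674/(((8 - 113)/(47 - 8*√2*√47))) + 20377/16943) - 45986) = √((16674/((-105/(47 - 8*√94))) + 20377*(1/16943)) - 45986) = √((16674/((-105/(47 - 8*√94))) + 20377/16943) - 45986) = √((16674*(-47/105 + 8*√94/105) + 20377/16943) - 45986) = √(((-37318/5 + 6352*√94/5) + 20377/16943) - 45986) = √((-632176989/84715 + 6352*√94/5) - 45986) = √(-4527880979/84715 + 6352*√94/5)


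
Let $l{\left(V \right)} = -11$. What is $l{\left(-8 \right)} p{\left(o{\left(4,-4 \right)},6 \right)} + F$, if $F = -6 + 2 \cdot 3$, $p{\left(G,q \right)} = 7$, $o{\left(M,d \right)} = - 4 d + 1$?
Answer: $-77$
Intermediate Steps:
$o{\left(M,d \right)} = 1 - 4 d$
$F = 0$ ($F = -6 + 6 = 0$)
$l{\left(-8 \right)} p{\left(o{\left(4,-4 \right)},6 \right)} + F = \left(-11\right) 7 + 0 = -77 + 0 = -77$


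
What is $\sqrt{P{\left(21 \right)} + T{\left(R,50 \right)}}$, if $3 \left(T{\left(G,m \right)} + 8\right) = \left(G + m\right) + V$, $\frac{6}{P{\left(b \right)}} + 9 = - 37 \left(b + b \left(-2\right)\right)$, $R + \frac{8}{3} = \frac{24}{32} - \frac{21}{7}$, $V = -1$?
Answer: $\frac{\sqrt{15442}}{48} \approx 2.5889$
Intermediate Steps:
$R = - \frac{59}{12}$ ($R = - \frac{8}{3} + \left(\frac{24}{32} - \frac{21}{7}\right) = - \frac{8}{3} + \left(24 \cdot \frac{1}{32} - 3\right) = - \frac{8}{3} + \left(\frac{3}{4} - 3\right) = - \frac{8}{3} - \frac{9}{4} = - \frac{59}{12} \approx -4.9167$)
$P{\left(b \right)} = \frac{6}{-9 + 37 b}$ ($P{\left(b \right)} = \frac{6}{-9 - 37 \left(b + b \left(-2\right)\right)} = \frac{6}{-9 - 37 \left(b - 2 b\right)} = \frac{6}{-9 - 37 \left(- b\right)} = \frac{6}{-9 + 37 b}$)
$T{\left(G,m \right)} = - \frac{25}{3} + \frac{G}{3} + \frac{m}{3}$ ($T{\left(G,m \right)} = -8 + \frac{\left(G + m\right) - 1}{3} = -8 + \frac{-1 + G + m}{3} = -8 + \left(- \frac{1}{3} + \frac{G}{3} + \frac{m}{3}\right) = - \frac{25}{3} + \frac{G}{3} + \frac{m}{3}$)
$\sqrt{P{\left(21 \right)} + T{\left(R,50 \right)}} = \sqrt{\frac{6}{-9 + 37 \cdot 21} + \left(- \frac{25}{3} + \frac{1}{3} \left(- \frac{59}{12}\right) + \frac{1}{3} \cdot 50\right)} = \sqrt{\frac{6}{-9 + 777} - - \frac{241}{36}} = \sqrt{\frac{6}{768} + \frac{241}{36}} = \sqrt{6 \cdot \frac{1}{768} + \frac{241}{36}} = \sqrt{\frac{1}{128} + \frac{241}{36}} = \sqrt{\frac{7721}{1152}} = \frac{\sqrt{15442}}{48}$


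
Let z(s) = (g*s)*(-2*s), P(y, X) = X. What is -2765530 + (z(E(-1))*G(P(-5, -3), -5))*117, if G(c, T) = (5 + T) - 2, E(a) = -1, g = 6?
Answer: -2762722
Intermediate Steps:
G(c, T) = 3 + T
z(s) = -12*s² (z(s) = (6*s)*(-2*s) = -12*s²)
-2765530 + (z(E(-1))*G(P(-5, -3), -5))*117 = -2765530 + ((-12*(-1)²)*(3 - 5))*117 = -2765530 + (-12*1*(-2))*117 = -2765530 - 12*(-2)*117 = -2765530 + 24*117 = -2765530 + 2808 = -2762722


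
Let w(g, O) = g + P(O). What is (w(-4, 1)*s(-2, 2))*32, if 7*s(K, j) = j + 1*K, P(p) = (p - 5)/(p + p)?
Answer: 0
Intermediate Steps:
P(p) = (-5 + p)/(2*p) (P(p) = (-5 + p)/((2*p)) = (-5 + p)*(1/(2*p)) = (-5 + p)/(2*p))
s(K, j) = K/7 + j/7 (s(K, j) = (j + 1*K)/7 = (j + K)/7 = (K + j)/7 = K/7 + j/7)
w(g, O) = g + (-5 + O)/(2*O)
(w(-4, 1)*s(-2, 2))*32 = ((½ - 4 - 5/2/1)*((⅐)*(-2) + (⅐)*2))*32 = ((½ - 4 - 5/2*1)*(-2/7 + 2/7))*32 = ((½ - 4 - 5/2)*0)*32 = -6*0*32 = 0*32 = 0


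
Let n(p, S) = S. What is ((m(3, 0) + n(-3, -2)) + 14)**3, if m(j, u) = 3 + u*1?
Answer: 3375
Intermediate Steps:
m(j, u) = 3 + u
((m(3, 0) + n(-3, -2)) + 14)**3 = (((3 + 0) - 2) + 14)**3 = ((3 - 2) + 14)**3 = (1 + 14)**3 = 15**3 = 3375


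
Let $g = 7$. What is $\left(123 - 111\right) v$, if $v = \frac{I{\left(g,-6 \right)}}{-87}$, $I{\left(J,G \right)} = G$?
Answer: $\frac{24}{29} \approx 0.82759$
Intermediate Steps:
$v = \frac{2}{29}$ ($v = - \frac{6}{-87} = \left(-6\right) \left(- \frac{1}{87}\right) = \frac{2}{29} \approx 0.068966$)
$\left(123 - 111\right) v = \left(123 - 111\right) \frac{2}{29} = 12 \cdot \frac{2}{29} = \frac{24}{29}$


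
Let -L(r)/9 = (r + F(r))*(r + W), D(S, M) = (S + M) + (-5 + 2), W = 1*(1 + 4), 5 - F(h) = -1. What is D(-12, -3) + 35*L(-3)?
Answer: -1908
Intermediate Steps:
F(h) = 6 (F(h) = 5 - 1*(-1) = 5 + 1 = 6)
W = 5 (W = 1*5 = 5)
D(S, M) = -3 + M + S (D(S, M) = (M + S) - 3 = -3 + M + S)
L(r) = -9*(5 + r)*(6 + r) (L(r) = -9*(r + 6)*(r + 5) = -9*(6 + r)*(5 + r) = -9*(5 + r)*(6 + r))
D(-12, -3) + 35*L(-3) = (-3 - 3 - 12) + 35*(-270 - 99*(-3) - 9*(-3)²) = -18 + 35*(-270 + 297 - 9*9) = -18 + 35*(-270 + 297 - 81) = -18 + 35*(-54) = -18 - 1890 = -1908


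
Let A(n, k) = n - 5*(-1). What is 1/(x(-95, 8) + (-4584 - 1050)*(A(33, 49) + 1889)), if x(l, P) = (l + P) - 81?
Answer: -1/10856886 ≈ -9.2107e-8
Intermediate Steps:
A(n, k) = 5 + n (A(n, k) = n + 5 = 5 + n)
x(l, P) = -81 + P + l (x(l, P) = (P + l) - 81 = -81 + P + l)
1/(x(-95, 8) + (-4584 - 1050)*(A(33, 49) + 1889)) = 1/((-81 + 8 - 95) + (-4584 - 1050)*((5 + 33) + 1889)) = 1/(-168 - 5634*(38 + 1889)) = 1/(-168 - 5634*1927) = 1/(-168 - 10856718) = 1/(-10856886) = -1/10856886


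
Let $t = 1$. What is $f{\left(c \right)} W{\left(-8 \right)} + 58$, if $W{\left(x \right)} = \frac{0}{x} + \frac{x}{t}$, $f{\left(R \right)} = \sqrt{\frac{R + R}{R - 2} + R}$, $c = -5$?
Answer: $58 - \frac{40 i \sqrt{7}}{7} \approx 58.0 - 15.119 i$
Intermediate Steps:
$f{\left(R \right)} = \sqrt{R + \frac{2 R}{-2 + R}}$ ($f{\left(R \right)} = \sqrt{\frac{2 R}{-2 + R} + R} = \sqrt{R + \frac{2 R}{-2 + R}}$)
$W{\left(x \right)} = x$ ($W{\left(x \right)} = \frac{0}{x} + \frac{x}{1} = 0 + x 1 = 0 + x = x$)
$f{\left(c \right)} W{\left(-8 \right)} + 58 = \sqrt{\frac{\left(-5\right)^{2}}{-2 - 5}} \left(-8\right) + 58 = \sqrt{\frac{25}{-7}} \left(-8\right) + 58 = \sqrt{25 \left(- \frac{1}{7}\right)} \left(-8\right) + 58 = \sqrt{- \frac{25}{7}} \left(-8\right) + 58 = \frac{5 i \sqrt{7}}{7} \left(-8\right) + 58 = - \frac{40 i \sqrt{7}}{7} + 58 = 58 - \frac{40 i \sqrt{7}}{7}$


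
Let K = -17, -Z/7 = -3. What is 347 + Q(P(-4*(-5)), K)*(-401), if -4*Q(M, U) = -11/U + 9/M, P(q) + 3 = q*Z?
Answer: 978356/2363 ≈ 414.03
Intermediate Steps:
Z = 21 (Z = -7*(-3) = 21)
P(q) = -3 + 21*q (P(q) = -3 + q*21 = -3 + 21*q)
Q(M, U) = -9/(4*M) + 11/(4*U) (Q(M, U) = -(-11/U + 9/M)/4 = -9/(4*M) + 11/(4*U))
347 + Q(P(-4*(-5)), K)*(-401) = 347 + (-9/(4*(-3 + 21*(-4*(-5)))) + (11/4)/(-17))*(-401) = 347 + (-9/(4*(-3 + 21*20)) + (11/4)*(-1/17))*(-401) = 347 + (-9/(4*(-3 + 420)) - 11/68)*(-401) = 347 + (-9/4/417 - 11/68)*(-401) = 347 + (-9/4*1/417 - 11/68)*(-401) = 347 + (-3/556 - 11/68)*(-401) = 347 - 395/2363*(-401) = 347 + 158395/2363 = 978356/2363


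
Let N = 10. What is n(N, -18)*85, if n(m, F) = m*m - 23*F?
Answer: 43690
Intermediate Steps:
n(m, F) = m² - 23*F
n(N, -18)*85 = (10² - 23*(-18))*85 = (100 + 414)*85 = 514*85 = 43690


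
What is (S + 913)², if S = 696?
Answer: 2588881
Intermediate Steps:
(S + 913)² = (696 + 913)² = 1609² = 2588881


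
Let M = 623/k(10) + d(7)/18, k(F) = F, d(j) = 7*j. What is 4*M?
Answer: 11704/45 ≈ 260.09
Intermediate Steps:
M = 2926/45 (M = 623/10 + (7*7)/18 = 623*(⅒) + 49*(1/18) = 623/10 + 49/18 = 2926/45 ≈ 65.022)
4*M = 4*(2926/45) = 11704/45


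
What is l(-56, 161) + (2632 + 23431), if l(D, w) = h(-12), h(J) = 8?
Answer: 26071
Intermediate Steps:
l(D, w) = 8
l(-56, 161) + (2632 + 23431) = 8 + (2632 + 23431) = 8 + 26063 = 26071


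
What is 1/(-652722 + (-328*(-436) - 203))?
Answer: -1/509917 ≈ -1.9611e-6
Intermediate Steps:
1/(-652722 + (-328*(-436) - 203)) = 1/(-652722 + (143008 - 203)) = 1/(-652722 + 142805) = 1/(-509917) = -1/509917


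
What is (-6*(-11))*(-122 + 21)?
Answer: -6666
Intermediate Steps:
(-6*(-11))*(-122 + 21) = 66*(-101) = -6666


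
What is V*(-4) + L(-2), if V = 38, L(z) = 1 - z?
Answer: -149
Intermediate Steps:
V*(-4) + L(-2) = 38*(-4) + (1 - 1*(-2)) = -152 + (1 + 2) = -152 + 3 = -149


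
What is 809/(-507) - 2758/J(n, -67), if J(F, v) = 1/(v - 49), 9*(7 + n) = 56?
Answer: 162202687/507 ≈ 3.1993e+5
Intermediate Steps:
n = -7/9 (n = -7 + (⅑)*56 = -7 + 56/9 = -7/9 ≈ -0.77778)
J(F, v) = 1/(-49 + v)
809/(-507) - 2758/J(n, -67) = 809/(-507) - 2758/(1/(-49 - 67)) = 809*(-1/507) - 2758/(1/(-116)) = -809/507 - 2758/(-1/116) = -809/507 - 2758*(-116) = -809/507 + 319928 = 162202687/507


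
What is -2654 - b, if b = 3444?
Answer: -6098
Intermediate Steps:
-2654 - b = -2654 - 1*3444 = -2654 - 3444 = -6098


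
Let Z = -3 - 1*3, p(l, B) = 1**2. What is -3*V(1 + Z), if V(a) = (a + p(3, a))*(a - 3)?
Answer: -96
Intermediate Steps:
p(l, B) = 1
Z = -6 (Z = -3 - 3 = -6)
V(a) = (1 + a)*(-3 + a) (V(a) = (a + 1)*(a - 3) = (1 + a)*(-3 + a))
-3*V(1 + Z) = -3*(-3 + (1 - 6)**2 - 2*(1 - 6)) = -3*(-3 + (-5)**2 - 2*(-5)) = -3*(-3 + 25 + 10) = -3*32 = -96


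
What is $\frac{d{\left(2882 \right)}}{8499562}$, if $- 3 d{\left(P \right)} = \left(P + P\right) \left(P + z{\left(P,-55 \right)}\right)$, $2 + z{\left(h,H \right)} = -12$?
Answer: $- \frac{2755192}{4249781} \approx -0.64831$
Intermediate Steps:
$z{\left(h,H \right)} = -14$ ($z{\left(h,H \right)} = -2 - 12 = -14$)
$d{\left(P \right)} = - \frac{2 P \left(-14 + P\right)}{3}$ ($d{\left(P \right)} = - \frac{\left(P + P\right) \left(P - 14\right)}{3} = - \frac{2 P \left(-14 + P\right)}{3}$)
$\frac{d{\left(2882 \right)}}{8499562} = \frac{\frac{2}{3} \cdot 2882 \left(14 - 2882\right)}{8499562} = \frac{2}{3} \cdot 2882 \left(14 - 2882\right) \frac{1}{8499562} = \frac{2}{3} \cdot 2882 \left(-2868\right) \frac{1}{8499562} = \left(-5510384\right) \frac{1}{8499562} = - \frac{2755192}{4249781}$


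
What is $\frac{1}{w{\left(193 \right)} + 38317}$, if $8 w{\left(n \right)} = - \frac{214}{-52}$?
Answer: $\frac{208}{7970043} \approx 2.6098 \cdot 10^{-5}$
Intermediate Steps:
$w{\left(n \right)} = \frac{107}{208}$ ($w{\left(n \right)} = \frac{\left(-214\right) \frac{1}{-52}}{8} = \frac{\left(-214\right) \left(- \frac{1}{52}\right)}{8} = \frac{1}{8} \cdot \frac{107}{26} = \frac{107}{208}$)
$\frac{1}{w{\left(193 \right)} + 38317} = \frac{1}{\frac{107}{208} + 38317} = \frac{1}{\frac{7970043}{208}} = \frac{208}{7970043}$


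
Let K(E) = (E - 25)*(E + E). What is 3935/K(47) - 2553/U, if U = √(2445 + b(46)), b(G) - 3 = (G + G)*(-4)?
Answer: 3935/2068 - 2553*√130/520 ≈ -54.075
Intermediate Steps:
b(G) = 3 - 8*G (b(G) = 3 + (G + G)*(-4) = 3 + (2*G)*(-4) = 3 - 8*G)
U = 4*√130 (U = √(2445 + (3 - 8*46)) = √(2445 + (3 - 368)) = √(2445 - 365) = √2080 = 4*√130 ≈ 45.607)
K(E) = 2*E*(-25 + E) (K(E) = (-25 + E)*(2*E) = 2*E*(-25 + E))
3935/K(47) - 2553/U = 3935/((2*47*(-25 + 47))) - 2553*√130/520 = 3935/((2*47*22)) - 2553*√130/520 = 3935/2068 - 2553*√130/520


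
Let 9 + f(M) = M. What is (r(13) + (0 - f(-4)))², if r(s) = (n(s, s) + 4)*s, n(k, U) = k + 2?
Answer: 67600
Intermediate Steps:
n(k, U) = 2 + k
r(s) = s*(6 + s) (r(s) = ((2 + s) + 4)*s = (6 + s)*s = s*(6 + s))
f(M) = -9 + M
(r(13) + (0 - f(-4)))² = (13*(6 + 13) + (0 - (-9 - 4)))² = (13*19 + (0 - 1*(-13)))² = (247 + (0 + 13))² = (247 + 13)² = 260² = 67600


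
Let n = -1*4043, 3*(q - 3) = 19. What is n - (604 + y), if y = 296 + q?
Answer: -14857/3 ≈ -4952.3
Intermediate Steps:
q = 28/3 (q = 3 + (⅓)*19 = 3 + 19/3 = 28/3 ≈ 9.3333)
y = 916/3 (y = 296 + 28/3 = 916/3 ≈ 305.33)
n = -4043
n - (604 + y) = -4043 - (604 + 916/3) = -4043 - 1*2728/3 = -4043 - 2728/3 = -14857/3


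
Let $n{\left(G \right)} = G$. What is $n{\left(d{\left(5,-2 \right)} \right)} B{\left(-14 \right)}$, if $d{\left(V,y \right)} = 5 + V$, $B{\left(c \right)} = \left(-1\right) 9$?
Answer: $-90$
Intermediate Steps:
$B{\left(c \right)} = -9$
$n{\left(d{\left(5,-2 \right)} \right)} B{\left(-14 \right)} = \left(5 + 5\right) \left(-9\right) = 10 \left(-9\right) = -90$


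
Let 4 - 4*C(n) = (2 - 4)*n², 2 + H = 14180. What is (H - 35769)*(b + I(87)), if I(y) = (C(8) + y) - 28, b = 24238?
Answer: -525309030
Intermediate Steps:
H = 14178 (H = -2 + 14180 = 14178)
C(n) = 1 + n²/2 (C(n) = 1 - (2 - 4)*n²/4 = 1 - (-1)*n²/2 = 1 + n²/2)
I(y) = 5 + y (I(y) = ((1 + (½)*8²) + y) - 28 = ((1 + (½)*64) + y) - 28 = ((1 + 32) + y) - 28 = (33 + y) - 28 = 5 + y)
(H - 35769)*(b + I(87)) = (14178 - 35769)*(24238 + (5 + 87)) = -21591*(24238 + 92) = -21591*24330 = -525309030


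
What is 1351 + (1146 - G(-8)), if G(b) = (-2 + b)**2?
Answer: 2397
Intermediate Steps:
1351 + (1146 - G(-8)) = 1351 + (1146 - (-2 - 8)**2) = 1351 + (1146 - 1*(-10)**2) = 1351 + (1146 - 1*100) = 1351 + (1146 - 100) = 1351 + 1046 = 2397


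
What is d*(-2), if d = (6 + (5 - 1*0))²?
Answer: -242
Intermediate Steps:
d = 121 (d = (6 + (5 + 0))² = (6 + 5)² = 11² = 121)
d*(-2) = 121*(-2) = -242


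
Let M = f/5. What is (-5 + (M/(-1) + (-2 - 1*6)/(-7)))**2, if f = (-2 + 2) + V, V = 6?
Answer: 31329/1225 ≈ 25.575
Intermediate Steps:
f = 6 (f = (-2 + 2) + 6 = 0 + 6 = 6)
M = 6/5 ≈ 1.2000
(-5 + (M/(-1) + (-2 - 1*6)/(-7)))**2 = (-5 + ((6/5)/(-1) + (-2 - 1*6)/(-7)))**2 = (-5 + ((6/5)*(-1) + (-2 - 6)*(-1/7)))**2 = (-5 + (-6/5 - 8*(-1/7)))**2 = (-5 + (-6/5 + 8/7))**2 = (-5 - 2/35)**2 = (-177/35)**2 = 31329/1225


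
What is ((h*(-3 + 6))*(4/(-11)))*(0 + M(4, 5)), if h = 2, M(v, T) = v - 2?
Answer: -48/11 ≈ -4.3636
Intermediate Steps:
M(v, T) = -2 + v
((h*(-3 + 6))*(4/(-11)))*(0 + M(4, 5)) = ((2*(-3 + 6))*(4/(-11)))*(0 + (-2 + 4)) = ((2*3)*(4*(-1/11)))*(0 + 2) = (6*(-4/11))*2 = -24/11*2 = -48/11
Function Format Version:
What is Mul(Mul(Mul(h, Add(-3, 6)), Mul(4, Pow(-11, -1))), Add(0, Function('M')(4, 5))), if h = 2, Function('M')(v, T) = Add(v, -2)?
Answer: Rational(-48, 11) ≈ -4.3636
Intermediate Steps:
Function('M')(v, T) = Add(-2, v)
Mul(Mul(Mul(h, Add(-3, 6)), Mul(4, Pow(-11, -1))), Add(0, Function('M')(4, 5))) = Mul(Mul(Mul(2, Add(-3, 6)), Mul(4, Pow(-11, -1))), Add(0, Add(-2, 4))) = Mul(Mul(Mul(2, 3), Mul(4, Rational(-1, 11))), Add(0, 2)) = Mul(Mul(6, Rational(-4, 11)), 2) = Mul(Rational(-24, 11), 2) = Rational(-48, 11)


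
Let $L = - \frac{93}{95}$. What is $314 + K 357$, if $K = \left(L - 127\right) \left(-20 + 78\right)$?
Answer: $- \frac{251713718}{95} \approx -2.6496 \cdot 10^{6}$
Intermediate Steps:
$L = - \frac{93}{95}$ ($L = \left(-93\right) \frac{1}{95} = - \frac{93}{95} \approx -0.97895$)
$K = - \frac{705164}{95}$ ($K = \left(- \frac{93}{95} - 127\right) \left(-20 + 78\right) = \left(- \frac{12158}{95}\right) 58 = - \frac{705164}{95} \approx -7422.8$)
$314 + K 357 = 314 - \frac{251743548}{95} = - \frac{251713718}{95}$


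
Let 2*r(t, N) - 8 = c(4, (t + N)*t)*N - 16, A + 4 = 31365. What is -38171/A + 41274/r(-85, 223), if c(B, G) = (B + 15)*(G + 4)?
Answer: -949520626399/779055379135 ≈ -1.2188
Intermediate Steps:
c(B, G) = (4 + G)*(15 + B) (c(B, G) = (15 + B)*(4 + G) = (4 + G)*(15 + B))
A = 31361 (A = -4 + 31365 = 31361)
r(t, N) = -4 + N*(76 + 19*t*(N + t))/2 (r(t, N) = 4 + ((60 + 4*4 + 15*((t + N)*t) + 4*((t + N)*t))*N - 16)/2 = 4 + ((60 + 16 + 15*((N + t)*t) + 4*((N + t)*t))*N - 16)/2 = 4 + ((60 + 16 + 15*(t*(N + t)) + 4*(t*(N + t)))*N - 16)/2 = 4 + ((60 + 16 + 15*t*(N + t) + 4*t*(N + t))*N - 16)/2 = 4 + ((76 + 19*t*(N + t))*N - 16)/2 = 4 + (N*(76 + 19*t*(N + t)) - 16)/2 = 4 + (-16 + N*(76 + 19*t*(N + t)))/2 = 4 + (-8 + N*(76 + 19*t*(N + t))/2) = -4 + N*(76 + 19*t*(N + t))/2)
-38171/A + 41274/r(-85, 223) = -38171/31361 + 41274/(-4 + (19/2)*223*(4 - 85*(223 - 85))) = -38171*1/31361 + 41274/(-4 + (19/2)*223*(4 - 85*138)) = -38171/31361 + 41274/(-4 + (19/2)*223*(4 - 11730)) = -38171/31361 + 41274/(-4 + (19/2)*223*(-11726)) = -38171/31361 + 41274/(-4 - 24841531) = -38171/31361 + 41274/(-24841535) = -38171/31361 + 41274*(-1/24841535) = -38171/31361 - 41274/24841535 = -949520626399/779055379135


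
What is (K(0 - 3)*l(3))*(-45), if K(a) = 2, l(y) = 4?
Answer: -360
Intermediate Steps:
(K(0 - 3)*l(3))*(-45) = (2*4)*(-45) = 8*(-45) = -360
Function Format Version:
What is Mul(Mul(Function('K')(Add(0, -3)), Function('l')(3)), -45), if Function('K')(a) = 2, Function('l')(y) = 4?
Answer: -360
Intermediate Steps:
Mul(Mul(Function('K')(Add(0, -3)), Function('l')(3)), -45) = Mul(Mul(2, 4), -45) = Mul(8, -45) = -360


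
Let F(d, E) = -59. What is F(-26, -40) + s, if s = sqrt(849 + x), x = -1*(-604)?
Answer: -59 + sqrt(1453) ≈ -20.882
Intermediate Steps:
x = 604
s = sqrt(1453) (s = sqrt(849 + 604) = sqrt(1453) ≈ 38.118)
F(-26, -40) + s = -59 + sqrt(1453)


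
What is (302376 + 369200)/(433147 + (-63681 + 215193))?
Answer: 671576/584659 ≈ 1.1487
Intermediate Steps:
(302376 + 369200)/(433147 + (-63681 + 215193)) = 671576/(433147 + 151512) = 671576/584659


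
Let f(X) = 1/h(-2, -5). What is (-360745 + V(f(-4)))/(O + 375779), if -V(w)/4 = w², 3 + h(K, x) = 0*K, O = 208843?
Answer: -3246709/5261598 ≈ -0.61706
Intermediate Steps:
h(K, x) = -3 (h(K, x) = -3 + 0*K = -3 + 0 = -3)
f(X) = -⅓ (f(X) = 1/(-3) = -⅓)
V(w) = -4*w²
(-360745 + V(f(-4)))/(O + 375779) = (-360745 - 4*(-⅓)²)/(208843 + 375779) = (-360745 - 4*⅑)/584622 = (-360745 - 4/9)*(1/584622) = -3246709/9*1/584622 = -3246709/5261598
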